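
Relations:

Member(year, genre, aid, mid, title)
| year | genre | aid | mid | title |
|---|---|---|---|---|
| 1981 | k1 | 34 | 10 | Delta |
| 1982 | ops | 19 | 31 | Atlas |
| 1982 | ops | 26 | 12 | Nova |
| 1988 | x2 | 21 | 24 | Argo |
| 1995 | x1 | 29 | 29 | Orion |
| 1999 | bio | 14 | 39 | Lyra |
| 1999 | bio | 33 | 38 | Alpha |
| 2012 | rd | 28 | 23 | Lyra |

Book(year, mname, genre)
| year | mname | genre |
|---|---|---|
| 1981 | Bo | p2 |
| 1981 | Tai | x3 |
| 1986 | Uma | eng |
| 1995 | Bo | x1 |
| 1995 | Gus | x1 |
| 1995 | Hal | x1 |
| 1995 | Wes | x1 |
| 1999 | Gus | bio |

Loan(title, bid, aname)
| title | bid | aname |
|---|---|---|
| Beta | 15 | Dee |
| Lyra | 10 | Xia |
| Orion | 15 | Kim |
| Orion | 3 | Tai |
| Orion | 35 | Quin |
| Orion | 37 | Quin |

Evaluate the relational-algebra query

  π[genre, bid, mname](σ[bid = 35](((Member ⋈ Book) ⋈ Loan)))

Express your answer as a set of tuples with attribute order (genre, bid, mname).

{(x1, 35, Bo), (x1, 35, Gus), (x1, 35, Hal), (x1, 35, Wes)}

Natural join on year, genre: {(1995, x1, 29, 29, Orion, Bo), (1995, x1, 29, 29, Orion, Gus), (1995, x1, 29, 29, Orion, Hal), (1995, x1, 29, 29, Orion, Wes), (1999, bio, 14, 39, Lyra, Gus), (1999, bio, 33, 38, Alpha, Gus)}
Natural join on title: {(1995, x1, 29, 29, Orion, Bo, 15, Kim), (1995, x1, 29, 29, Orion, Bo, 3, Tai), (1995, x1, 29, 29, Orion, Bo, 35, Quin), (1995, x1, 29, 29, Orion, Bo, 37, Quin), (1995, x1, 29, 29, Orion, Gus, 15, Kim), (1995, x1, 29, 29, Orion, Gus, 3, Tai), (1995, x1, 29, 29, Orion, Gus, 35, Quin), (1995, x1, 29, 29, Orion, Gus, 37, Quin), (1995, x1, 29, 29, Orion, Hal, 15, Kim), (1995, x1, 29, 29, Orion, Hal, 3, Tai), (1995, x1, 29, 29, Orion, Hal, 35, Quin), (1995, x1, 29, 29, Orion, Hal, 37, Quin), (1995, x1, 29, 29, Orion, Wes, 15, Kim), (1995, x1, 29, 29, Orion, Wes, 3, Tai), (1995, x1, 29, 29, Orion, Wes, 35, Quin), (1995, x1, 29, 29, Orion, Wes, 37, Quin), (1999, bio, 14, 39, Lyra, Gus, 10, Xia)}
Selection bid = 35: {(1995, x1, 29, 29, Orion, Bo, 35, Quin), (1995, x1, 29, 29, Orion, Gus, 35, Quin), (1995, x1, 29, 29, Orion, Hal, 35, Quin), (1995, x1, 29, 29, Orion, Wes, 35, Quin)}
π_{genre, bid, mname} gives {(x1, 35, Bo), (x1, 35, Gus), (x1, 35, Hal), (x1, 35, Wes)}.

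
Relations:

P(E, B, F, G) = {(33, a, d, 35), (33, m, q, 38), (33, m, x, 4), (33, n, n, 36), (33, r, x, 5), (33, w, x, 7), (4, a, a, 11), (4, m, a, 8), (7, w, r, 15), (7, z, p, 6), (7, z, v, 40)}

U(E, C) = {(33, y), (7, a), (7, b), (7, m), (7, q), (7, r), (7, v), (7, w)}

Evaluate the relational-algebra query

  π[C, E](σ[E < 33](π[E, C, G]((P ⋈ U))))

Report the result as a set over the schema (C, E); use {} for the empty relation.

Natural join on E: {(33, a, d, 35, y), (33, m, q, 38, y), (33, m, x, 4, y), (33, n, n, 36, y), (33, r, x, 5, y), (33, w, x, 7, y), (7, w, r, 15, a), (7, w, r, 15, b), (7, w, r, 15, m), (7, w, r, 15, q), (7, w, r, 15, r), (7, w, r, 15, v), (7, w, r, 15, w), (7, z, p, 6, a), (7, z, p, 6, b), (7, z, p, 6, m), (7, z, p, 6, q), (7, z, p, 6, r), (7, z, p, 6, v), (7, z, p, 6, w), (7, z, v, 40, a), (7, z, v, 40, b), (7, z, v, 40, m), (7, z, v, 40, q), (7, z, v, 40, r), (7, z, v, 40, v), (7, z, v, 40, w)}
Projecting to E, C, G: {(33, y, 35), (33, y, 36), (33, y, 38), (33, y, 4), (33, y, 5), (33, y, 7), (7, a, 15), (7, a, 40), (7, a, 6), (7, b, 15), (7, b, 40), (7, b, 6), (7, m, 15), (7, m, 40), (7, m, 6), (7, q, 15), (7, q, 40), (7, q, 6), (7, r, 15), (7, r, 40), (7, r, 6), (7, v, 15), (7, v, 40), (7, v, 6), (7, w, 15), (7, w, 40), (7, w, 6)}
σ[E < 33]: keep tuples satisfying E < 33 → {(7, a, 15), (7, a, 40), (7, a, 6), (7, b, 15), (7, b, 40), (7, b, 6), (7, m, 15), (7, m, 40), (7, m, 6), (7, q, 15), (7, q, 40), (7, q, 6), (7, r, 15), (7, r, 40), (7, r, 6), (7, v, 15), (7, v, 40), (7, v, 6), (7, w, 15), (7, w, 40), (7, w, 6)}
Projecting to C, E (14 duplicate(s) eliminated): {(a, 7), (b, 7), (m, 7), (q, 7), (r, 7), (v, 7), (w, 7)}

{(a, 7), (b, 7), (m, 7), (q, 7), (r, 7), (v, 7), (w, 7)}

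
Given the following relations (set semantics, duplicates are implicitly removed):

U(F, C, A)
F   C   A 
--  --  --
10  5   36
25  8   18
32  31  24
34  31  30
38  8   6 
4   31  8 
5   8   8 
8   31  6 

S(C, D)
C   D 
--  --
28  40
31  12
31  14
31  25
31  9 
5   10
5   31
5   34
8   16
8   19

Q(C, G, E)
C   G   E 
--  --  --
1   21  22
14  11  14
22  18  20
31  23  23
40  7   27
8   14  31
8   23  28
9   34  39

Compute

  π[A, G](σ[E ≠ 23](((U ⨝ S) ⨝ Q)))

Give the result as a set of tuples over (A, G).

{(18, 14), (18, 23), (6, 14), (6, 23), (8, 14), (8, 23)}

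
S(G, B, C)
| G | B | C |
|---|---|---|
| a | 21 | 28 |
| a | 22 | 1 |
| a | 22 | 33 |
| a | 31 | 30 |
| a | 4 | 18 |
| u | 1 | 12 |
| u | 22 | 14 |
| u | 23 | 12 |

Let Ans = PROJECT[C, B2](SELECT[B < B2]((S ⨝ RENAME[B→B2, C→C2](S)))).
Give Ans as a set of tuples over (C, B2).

ρ[B→B2, C→C2]: schema becomes (G, B2, C2); tuples unchanged.
S ⋈ RENAME[B→B2, C→C2](S) (natural join on G): {(a, 21, 28, 21, 28), (a, 21, 28, 22, 1), (a, 21, 28, 22, 33), (a, 21, 28, 31, 30), (a, 21, 28, 4, 18), (a, 22, 1, 21, 28), (a, 22, 1, 22, 1), (a, 22, 1, 22, 33), (a, 22, 1, 31, 30), (a, 22, 1, 4, 18), (a, 22, 33, 21, 28), (a, 22, 33, 22, 1), (a, 22, 33, 22, 33), (a, 22, 33, 31, 30), (a, 22, 33, 4, 18), (a, 31, 30, 21, 28), (a, 31, 30, 22, 1), (a, 31, 30, 22, 33), (a, 31, 30, 31, 30), (a, 31, 30, 4, 18), (a, 4, 18, 21, 28), (a, 4, 18, 22, 1), (a, 4, 18, 22, 33), (a, 4, 18, 31, 30), (a, 4, 18, 4, 18), (u, 1, 12, 1, 12), (u, 1, 12, 22, 14), (u, 1, 12, 23, 12), (u, 22, 14, 1, 12), (u, 22, 14, 22, 14), (u, 22, 14, 23, 12), (u, 23, 12, 1, 12), (u, 23, 12, 22, 14), (u, 23, 12, 23, 12)}
Apply σ_{B < B2}; surviving tuples: {(a, 21, 28, 22, 1), (a, 21, 28, 22, 33), (a, 21, 28, 31, 30), (a, 22, 1, 31, 30), (a, 22, 33, 31, 30), (a, 4, 18, 21, 28), (a, 4, 18, 22, 1), (a, 4, 18, 22, 33), (a, 4, 18, 31, 30), (u, 1, 12, 22, 14), (u, 1, 12, 23, 12), (u, 22, 14, 23, 12)}
Projecting to C, B2 (2 duplicate(s) eliminated): {(1, 31), (12, 22), (12, 23), (14, 23), (18, 21), (18, 22), (18, 31), (28, 22), (28, 31), (33, 31)}

{(1, 31), (12, 22), (12, 23), (14, 23), (18, 21), (18, 22), (18, 31), (28, 22), (28, 31), (33, 31)}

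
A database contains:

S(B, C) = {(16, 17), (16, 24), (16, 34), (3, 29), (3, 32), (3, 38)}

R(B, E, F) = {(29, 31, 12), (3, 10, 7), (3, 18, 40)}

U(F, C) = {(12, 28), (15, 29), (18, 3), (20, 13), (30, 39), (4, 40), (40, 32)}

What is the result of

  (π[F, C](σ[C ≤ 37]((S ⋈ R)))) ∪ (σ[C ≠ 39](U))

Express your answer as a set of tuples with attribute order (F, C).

{(12, 28), (15, 29), (18, 3), (20, 13), (4, 40), (40, 29), (40, 32), (7, 29), (7, 32)}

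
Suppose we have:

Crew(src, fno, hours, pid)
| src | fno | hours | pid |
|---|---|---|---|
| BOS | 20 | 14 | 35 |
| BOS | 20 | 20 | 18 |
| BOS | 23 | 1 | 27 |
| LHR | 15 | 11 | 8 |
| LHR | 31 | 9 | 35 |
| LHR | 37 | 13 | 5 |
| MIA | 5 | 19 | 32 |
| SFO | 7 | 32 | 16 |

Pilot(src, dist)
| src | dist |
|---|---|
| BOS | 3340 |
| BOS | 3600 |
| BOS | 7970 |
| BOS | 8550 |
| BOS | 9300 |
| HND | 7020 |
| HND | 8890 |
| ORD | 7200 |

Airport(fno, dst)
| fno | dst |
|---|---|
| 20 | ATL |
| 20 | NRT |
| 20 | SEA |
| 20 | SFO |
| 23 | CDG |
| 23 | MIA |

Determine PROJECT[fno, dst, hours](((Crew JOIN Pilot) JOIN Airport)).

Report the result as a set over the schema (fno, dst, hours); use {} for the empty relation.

{(20, ATL, 14), (20, ATL, 20), (20, NRT, 14), (20, NRT, 20), (20, SEA, 14), (20, SEA, 20), (20, SFO, 14), (20, SFO, 20), (23, CDG, 1), (23, MIA, 1)}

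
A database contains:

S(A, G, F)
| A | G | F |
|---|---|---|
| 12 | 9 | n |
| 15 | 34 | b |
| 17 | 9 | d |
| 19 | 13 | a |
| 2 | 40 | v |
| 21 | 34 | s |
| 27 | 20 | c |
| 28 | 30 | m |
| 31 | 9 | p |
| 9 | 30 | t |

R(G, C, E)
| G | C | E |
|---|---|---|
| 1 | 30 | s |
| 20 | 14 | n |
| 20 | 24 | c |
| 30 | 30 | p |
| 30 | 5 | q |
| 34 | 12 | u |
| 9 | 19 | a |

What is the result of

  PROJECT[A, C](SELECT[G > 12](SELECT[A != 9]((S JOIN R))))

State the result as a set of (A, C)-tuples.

{(15, 12), (21, 12), (27, 14), (27, 24), (28, 30), (28, 5)}

Natural join on G: {(12, 9, n, 19, a), (15, 34, b, 12, u), (17, 9, d, 19, a), (21, 34, s, 12, u), (27, 20, c, 14, n), (27, 20, c, 24, c), (28, 30, m, 30, p), (28, 30, m, 5, q), (31, 9, p, 19, a), (9, 30, t, 30, p), (9, 30, t, 5, q)}
Filtering on A != 9 leaves {(12, 9, n, 19, a), (15, 34, b, 12, u), (17, 9, d, 19, a), (21, 34, s, 12, u), (27, 20, c, 14, n), (27, 20, c, 24, c), (28, 30, m, 30, p), (28, 30, m, 5, q), (31, 9, p, 19, a)}.
Filtering on G > 12 leaves {(15, 34, b, 12, u), (21, 34, s, 12, u), (27, 20, c, 14, n), (27, 20, c, 24, c), (28, 30, m, 30, p), (28, 30, m, 5, q)}.
Keep only column(s) A, C: {(15, 12), (21, 12), (27, 14), (27, 24), (28, 30), (28, 5)}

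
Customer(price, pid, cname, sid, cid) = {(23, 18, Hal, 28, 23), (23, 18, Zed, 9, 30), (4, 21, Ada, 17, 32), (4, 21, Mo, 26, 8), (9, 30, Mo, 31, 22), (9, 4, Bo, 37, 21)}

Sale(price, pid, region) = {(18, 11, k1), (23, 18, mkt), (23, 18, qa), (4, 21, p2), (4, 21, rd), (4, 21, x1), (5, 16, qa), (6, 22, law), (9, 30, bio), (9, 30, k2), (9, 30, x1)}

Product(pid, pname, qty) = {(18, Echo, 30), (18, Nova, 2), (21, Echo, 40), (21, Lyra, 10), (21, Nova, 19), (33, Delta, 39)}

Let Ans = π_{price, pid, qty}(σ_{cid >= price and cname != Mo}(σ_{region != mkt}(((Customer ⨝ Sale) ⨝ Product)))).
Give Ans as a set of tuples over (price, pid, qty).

{(23, 18, 2), (23, 18, 30), (4, 21, 10), (4, 21, 19), (4, 21, 40)}

Customer ⋈ Sale (natural join on price, pid): {(23, 18, Hal, 28, 23, mkt), (23, 18, Hal, 28, 23, qa), (23, 18, Zed, 9, 30, mkt), (23, 18, Zed, 9, 30, qa), (4, 21, Ada, 17, 32, p2), (4, 21, Ada, 17, 32, rd), (4, 21, Ada, 17, 32, x1), (4, 21, Mo, 26, 8, p2), (4, 21, Mo, 26, 8, rd), (4, 21, Mo, 26, 8, x1), (9, 30, Mo, 31, 22, bio), (9, 30, Mo, 31, 22, k2), (9, 30, Mo, 31, 22, x1)}
(Customer ⨝ Sale) ⋈ Product (natural join on pid): {(23, 18, Hal, 28, 23, mkt, Echo, 30), (23, 18, Hal, 28, 23, mkt, Nova, 2), (23, 18, Hal, 28, 23, qa, Echo, 30), (23, 18, Hal, 28, 23, qa, Nova, 2), (23, 18, Zed, 9, 30, mkt, Echo, 30), (23, 18, Zed, 9, 30, mkt, Nova, 2), (23, 18, Zed, 9, 30, qa, Echo, 30), (23, 18, Zed, 9, 30, qa, Nova, 2), (4, 21, Ada, 17, 32, p2, Echo, 40), (4, 21, Ada, 17, 32, p2, Lyra, 10), (4, 21, Ada, 17, 32, p2, Nova, 19), (4, 21, Ada, 17, 32, rd, Echo, 40), (4, 21, Ada, 17, 32, rd, Lyra, 10), (4, 21, Ada, 17, 32, rd, Nova, 19), (4, 21, Ada, 17, 32, x1, Echo, 40), (4, 21, Ada, 17, 32, x1, Lyra, 10), (4, 21, Ada, 17, 32, x1, Nova, 19), (4, 21, Mo, 26, 8, p2, Echo, 40), (4, 21, Mo, 26, 8, p2, Lyra, 10), (4, 21, Mo, 26, 8, p2, Nova, 19), (4, 21, Mo, 26, 8, rd, Echo, 40), (4, 21, Mo, 26, 8, rd, Lyra, 10), (4, 21, Mo, 26, 8, rd, Nova, 19), (4, 21, Mo, 26, 8, x1, Echo, 40), (4, 21, Mo, 26, 8, x1, Lyra, 10), (4, 21, Mo, 26, 8, x1, Nova, 19)}
Selection region != mkt: {(23, 18, Hal, 28, 23, qa, Echo, 30), (23, 18, Hal, 28, 23, qa, Nova, 2), (23, 18, Zed, 9, 30, qa, Echo, 30), (23, 18, Zed, 9, 30, qa, Nova, 2), (4, 21, Ada, 17, 32, p2, Echo, 40), (4, 21, Ada, 17, 32, p2, Lyra, 10), (4, 21, Ada, 17, 32, p2, Nova, 19), (4, 21, Ada, 17, 32, rd, Echo, 40), (4, 21, Ada, 17, 32, rd, Lyra, 10), (4, 21, Ada, 17, 32, rd, Nova, 19), (4, 21, Ada, 17, 32, x1, Echo, 40), (4, 21, Ada, 17, 32, x1, Lyra, 10), (4, 21, Ada, 17, 32, x1, Nova, 19), (4, 21, Mo, 26, 8, p2, Echo, 40), (4, 21, Mo, 26, 8, p2, Lyra, 10), (4, 21, Mo, 26, 8, p2, Nova, 19), (4, 21, Mo, 26, 8, rd, Echo, 40), (4, 21, Mo, 26, 8, rd, Lyra, 10), (4, 21, Mo, 26, 8, rd, Nova, 19), (4, 21, Mo, 26, 8, x1, Echo, 40), (4, 21, Mo, 26, 8, x1, Lyra, 10), (4, 21, Mo, 26, 8, x1, Nova, 19)}
Selection cid >= price and cname != Mo: {(23, 18, Hal, 28, 23, qa, Echo, 30), (23, 18, Hal, 28, 23, qa, Nova, 2), (23, 18, Zed, 9, 30, qa, Echo, 30), (23, 18, Zed, 9, 30, qa, Nova, 2), (4, 21, Ada, 17, 32, p2, Echo, 40), (4, 21, Ada, 17, 32, p2, Lyra, 10), (4, 21, Ada, 17, 32, p2, Nova, 19), (4, 21, Ada, 17, 32, rd, Echo, 40), (4, 21, Ada, 17, 32, rd, Lyra, 10), (4, 21, Ada, 17, 32, rd, Nova, 19), (4, 21, Ada, 17, 32, x1, Echo, 40), (4, 21, Ada, 17, 32, x1, Lyra, 10), (4, 21, Ada, 17, 32, x1, Nova, 19)}
π[price, pid, qty]: project onto (price, pid, qty) (8 duplicate(s) eliminated) → {(23, 18, 2), (23, 18, 30), (4, 21, 10), (4, 21, 19), (4, 21, 40)}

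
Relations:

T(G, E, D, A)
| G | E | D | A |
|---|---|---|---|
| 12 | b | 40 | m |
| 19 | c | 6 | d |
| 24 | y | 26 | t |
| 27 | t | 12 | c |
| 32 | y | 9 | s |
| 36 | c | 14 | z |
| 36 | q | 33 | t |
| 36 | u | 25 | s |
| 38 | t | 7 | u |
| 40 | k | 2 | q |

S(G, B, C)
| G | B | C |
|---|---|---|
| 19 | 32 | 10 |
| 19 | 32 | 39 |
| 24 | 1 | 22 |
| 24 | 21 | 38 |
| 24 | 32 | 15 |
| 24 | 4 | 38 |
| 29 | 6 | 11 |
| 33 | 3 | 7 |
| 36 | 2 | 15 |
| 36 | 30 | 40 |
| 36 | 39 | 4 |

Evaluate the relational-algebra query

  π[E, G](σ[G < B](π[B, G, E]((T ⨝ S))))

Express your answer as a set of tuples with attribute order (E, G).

T ⋈ S (natural join on G): {(19, c, 6, d, 32, 10), (19, c, 6, d, 32, 39), (24, y, 26, t, 1, 22), (24, y, 26, t, 21, 38), (24, y, 26, t, 32, 15), (24, y, 26, t, 4, 38), (36, c, 14, z, 2, 15), (36, c, 14, z, 30, 40), (36, c, 14, z, 39, 4), (36, q, 33, t, 2, 15), (36, q, 33, t, 30, 40), (36, q, 33, t, 39, 4), (36, u, 25, s, 2, 15), (36, u, 25, s, 30, 40), (36, u, 25, s, 39, 4)}
π[B, G, E]: project onto (B, G, E) (1 duplicate(s) eliminated) → {(1, 24, y), (2, 36, c), (2, 36, q), (2, 36, u), (21, 24, y), (30, 36, c), (30, 36, q), (30, 36, u), (32, 19, c), (32, 24, y), (39, 36, c), (39, 36, q), (39, 36, u), (4, 24, y)}
Apply σ_{G < B}; surviving tuples: {(32, 19, c), (32, 24, y), (39, 36, c), (39, 36, q), (39, 36, u)}
π[E, G]: project onto (E, G) → {(c, 19), (c, 36), (q, 36), (u, 36), (y, 24)}

{(c, 19), (c, 36), (q, 36), (u, 36), (y, 24)}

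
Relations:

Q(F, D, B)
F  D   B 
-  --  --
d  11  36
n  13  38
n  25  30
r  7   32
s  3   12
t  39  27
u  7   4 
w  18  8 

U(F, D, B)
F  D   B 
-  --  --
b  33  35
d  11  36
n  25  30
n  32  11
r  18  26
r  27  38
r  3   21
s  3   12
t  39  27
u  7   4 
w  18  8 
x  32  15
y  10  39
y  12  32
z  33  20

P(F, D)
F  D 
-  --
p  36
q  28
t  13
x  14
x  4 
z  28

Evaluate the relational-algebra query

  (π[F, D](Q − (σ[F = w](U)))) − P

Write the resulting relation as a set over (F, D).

Selection F = w: {(w, 18, 8)}
Difference: {(d, 11, 36), (n, 13, 38), (n, 25, 30), (r, 7, 32), (s, 3, 12), (t, 39, 27), (u, 7, 4), (w, 18, 8)} with {(w, 18, 8)} → {(d, 11, 36), (n, 13, 38), (n, 25, 30), (r, 7, 32), (s, 3, 12), (t, 39, 27), (u, 7, 4)}
Projecting to F, D: {(d, 11), (n, 13), (n, 25), (r, 7), (s, 3), (t, 39), (u, 7)}
Difference: {(d, 11), (n, 13), (n, 25), (r, 7), (s, 3), (t, 39), (u, 7)} with {(p, 36), (q, 28), (t, 13), (x, 14), (x, 4), (z, 28)} → {(d, 11), (n, 13), (n, 25), (r, 7), (s, 3), (t, 39), (u, 7)}

{(d, 11), (n, 13), (n, 25), (r, 7), (s, 3), (t, 39), (u, 7)}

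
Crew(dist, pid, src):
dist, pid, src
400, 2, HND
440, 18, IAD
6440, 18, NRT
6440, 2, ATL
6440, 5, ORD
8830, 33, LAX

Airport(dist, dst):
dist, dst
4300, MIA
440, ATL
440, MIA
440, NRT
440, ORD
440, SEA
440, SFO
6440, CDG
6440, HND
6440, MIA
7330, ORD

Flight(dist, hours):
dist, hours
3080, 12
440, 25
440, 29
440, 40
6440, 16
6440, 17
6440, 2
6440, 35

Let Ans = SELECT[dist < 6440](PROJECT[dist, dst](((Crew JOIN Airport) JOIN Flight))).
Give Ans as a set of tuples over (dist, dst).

Natural join on dist: {(440, 18, IAD, ATL), (440, 18, IAD, MIA), (440, 18, IAD, NRT), (440, 18, IAD, ORD), (440, 18, IAD, SEA), (440, 18, IAD, SFO), (6440, 18, NRT, CDG), (6440, 18, NRT, HND), (6440, 18, NRT, MIA), (6440, 2, ATL, CDG), (6440, 2, ATL, HND), (6440, 2, ATL, MIA), (6440, 5, ORD, CDG), (6440, 5, ORD, HND), (6440, 5, ORD, MIA)}
Natural join on dist: {(440, 18, IAD, ATL, 25), (440, 18, IAD, ATL, 29), (440, 18, IAD, ATL, 40), (440, 18, IAD, MIA, 25), (440, 18, IAD, MIA, 29), (440, 18, IAD, MIA, 40), (440, 18, IAD, NRT, 25), (440, 18, IAD, NRT, 29), (440, 18, IAD, NRT, 40), (440, 18, IAD, ORD, 25), (440, 18, IAD, ORD, 29), (440, 18, IAD, ORD, 40), (440, 18, IAD, SEA, 25), (440, 18, IAD, SEA, 29), (440, 18, IAD, SEA, 40), (440, 18, IAD, SFO, 25), (440, 18, IAD, SFO, 29), (440, 18, IAD, SFO, 40), (6440, 18, NRT, CDG, 16), (6440, 18, NRT, CDG, 17), (6440, 18, NRT, CDG, 2), (6440, 18, NRT, CDG, 35), (6440, 18, NRT, HND, 16), (6440, 18, NRT, HND, 17), (6440, 18, NRT, HND, 2), (6440, 18, NRT, HND, 35), (6440, 18, NRT, MIA, 16), (6440, 18, NRT, MIA, 17), (6440, 18, NRT, MIA, 2), (6440, 18, NRT, MIA, 35), (6440, 2, ATL, CDG, 16), (6440, 2, ATL, CDG, 17), (6440, 2, ATL, CDG, 2), (6440, 2, ATL, CDG, 35), (6440, 2, ATL, HND, 16), (6440, 2, ATL, HND, 17), (6440, 2, ATL, HND, 2), (6440, 2, ATL, HND, 35), (6440, 2, ATL, MIA, 16), (6440, 2, ATL, MIA, 17), (6440, 2, ATL, MIA, 2), (6440, 2, ATL, MIA, 35), (6440, 5, ORD, CDG, 16), (6440, 5, ORD, CDG, 17), (6440, 5, ORD, CDG, 2), (6440, 5, ORD, CDG, 35), (6440, 5, ORD, HND, 16), (6440, 5, ORD, HND, 17), (6440, 5, ORD, HND, 2), (6440, 5, ORD, HND, 35), (6440, 5, ORD, MIA, 16), (6440, 5, ORD, MIA, 17), (6440, 5, ORD, MIA, 2), (6440, 5, ORD, MIA, 35)}
π_{dist, dst} gives {(440, ATL), (440, MIA), (440, NRT), (440, ORD), (440, SEA), (440, SFO), (6440, CDG), (6440, HND), (6440, MIA)} (45 duplicate(s) eliminated).
Apply σ_{dist < 6440}; surviving tuples: {(440, ATL), (440, MIA), (440, NRT), (440, ORD), (440, SEA), (440, SFO)}

{(440, ATL), (440, MIA), (440, NRT), (440, ORD), (440, SEA), (440, SFO)}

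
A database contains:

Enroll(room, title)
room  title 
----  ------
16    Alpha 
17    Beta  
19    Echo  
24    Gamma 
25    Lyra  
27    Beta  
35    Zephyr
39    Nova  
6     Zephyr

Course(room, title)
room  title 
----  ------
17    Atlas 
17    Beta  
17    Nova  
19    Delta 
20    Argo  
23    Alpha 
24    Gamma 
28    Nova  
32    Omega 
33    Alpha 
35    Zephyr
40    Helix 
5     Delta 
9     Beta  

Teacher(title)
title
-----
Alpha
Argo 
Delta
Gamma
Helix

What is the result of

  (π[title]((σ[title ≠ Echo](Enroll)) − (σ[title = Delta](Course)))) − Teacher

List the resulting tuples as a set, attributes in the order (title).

Apply σ_{title ≠ Echo}; surviving tuples: {(16, Alpha), (17, Beta), (24, Gamma), (25, Lyra), (27, Beta), (35, Zephyr), (39, Nova), (6, Zephyr)}
Apply σ_{title = Delta}; surviving tuples: {(19, Delta), (5, Delta)}
Set difference of the two operands is {(16, Alpha), (17, Beta), (24, Gamma), (25, Lyra), (27, Beta), (35, Zephyr), (39, Nova), (6, Zephyr)}.
Projecting to title (2 duplicate(s) eliminated): {Alpha, Beta, Gamma, Lyra, Nova, Zephyr}
Set difference of the two operands is {Beta, Lyra, Nova, Zephyr}.

{Beta, Lyra, Nova, Zephyr}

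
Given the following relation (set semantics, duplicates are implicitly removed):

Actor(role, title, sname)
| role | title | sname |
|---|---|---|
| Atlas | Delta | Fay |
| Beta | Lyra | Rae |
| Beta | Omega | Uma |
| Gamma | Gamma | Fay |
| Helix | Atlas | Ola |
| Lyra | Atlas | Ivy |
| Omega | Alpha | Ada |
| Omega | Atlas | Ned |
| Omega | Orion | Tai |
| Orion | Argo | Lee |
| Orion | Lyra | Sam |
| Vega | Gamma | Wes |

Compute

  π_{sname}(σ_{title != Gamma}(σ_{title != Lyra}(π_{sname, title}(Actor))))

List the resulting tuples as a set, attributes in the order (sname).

Projecting to sname, title: {(Ada, Alpha), (Fay, Delta), (Fay, Gamma), (Ivy, Atlas), (Lee, Argo), (Ned, Atlas), (Ola, Atlas), (Rae, Lyra), (Sam, Lyra), (Tai, Orion), (Uma, Omega), (Wes, Gamma)}
Apply σ_{title != Lyra}; surviving tuples: {(Ada, Alpha), (Fay, Delta), (Fay, Gamma), (Ivy, Atlas), (Lee, Argo), (Ned, Atlas), (Ola, Atlas), (Tai, Orion), (Uma, Omega), (Wes, Gamma)}
Apply σ_{title != Gamma}; surviving tuples: {(Ada, Alpha), (Fay, Delta), (Ivy, Atlas), (Lee, Argo), (Ned, Atlas), (Ola, Atlas), (Tai, Orion), (Uma, Omega)}
Projecting to sname: {Ada, Fay, Ivy, Lee, Ned, Ola, Tai, Uma}

{Ada, Fay, Ivy, Lee, Ned, Ola, Tai, Uma}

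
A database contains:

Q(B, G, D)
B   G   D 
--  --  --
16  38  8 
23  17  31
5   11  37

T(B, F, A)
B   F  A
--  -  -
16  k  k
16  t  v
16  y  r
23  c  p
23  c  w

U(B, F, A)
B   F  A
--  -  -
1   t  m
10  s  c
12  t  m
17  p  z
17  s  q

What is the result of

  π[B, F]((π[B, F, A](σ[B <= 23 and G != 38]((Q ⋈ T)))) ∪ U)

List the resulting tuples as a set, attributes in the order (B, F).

Natural join on B: {(16, 38, 8, k, k), (16, 38, 8, t, v), (16, 38, 8, y, r), (23, 17, 31, c, p), (23, 17, 31, c, w)}
Filtering on B <= 23 and G != 38 leaves {(23, 17, 31, c, p), (23, 17, 31, c, w)}.
π[B, F, A]: project onto (B, F, A) → {(23, c, p), (23, c, w)}
Union: {(23, c, p), (23, c, w)} with {(1, t, m), (10, s, c), (12, t, m), (17, p, z), (17, s, q)} → {(1, t, m), (10, s, c), (12, t, m), (17, p, z), (17, s, q), (23, c, p), (23, c, w)}
π[B, F]: project onto (B, F) (1 duplicate(s) eliminated) → {(1, t), (10, s), (12, t), (17, p), (17, s), (23, c)}

{(1, t), (10, s), (12, t), (17, p), (17, s), (23, c)}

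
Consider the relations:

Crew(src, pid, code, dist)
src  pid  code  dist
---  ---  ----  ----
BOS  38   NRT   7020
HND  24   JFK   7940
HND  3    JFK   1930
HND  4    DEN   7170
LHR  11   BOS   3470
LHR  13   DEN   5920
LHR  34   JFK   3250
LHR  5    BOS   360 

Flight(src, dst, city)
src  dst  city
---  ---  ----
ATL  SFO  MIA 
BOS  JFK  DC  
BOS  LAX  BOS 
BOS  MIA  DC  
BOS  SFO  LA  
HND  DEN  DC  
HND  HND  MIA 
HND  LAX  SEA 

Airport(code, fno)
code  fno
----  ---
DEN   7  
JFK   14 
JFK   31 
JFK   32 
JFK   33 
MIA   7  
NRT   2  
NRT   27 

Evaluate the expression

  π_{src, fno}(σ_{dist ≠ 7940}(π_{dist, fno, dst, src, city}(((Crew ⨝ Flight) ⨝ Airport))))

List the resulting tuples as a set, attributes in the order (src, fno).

Joining Crew and Flight on src yields {(BOS, 38, NRT, 7020, JFK, DC), (BOS, 38, NRT, 7020, LAX, BOS), (BOS, 38, NRT, 7020, MIA, DC), (BOS, 38, NRT, 7020, SFO, LA), (HND, 24, JFK, 7940, DEN, DC), (HND, 24, JFK, 7940, HND, MIA), (HND, 24, JFK, 7940, LAX, SEA), (HND, 3, JFK, 1930, DEN, DC), (HND, 3, JFK, 1930, HND, MIA), (HND, 3, JFK, 1930, LAX, SEA), (HND, 4, DEN, 7170, DEN, DC), (HND, 4, DEN, 7170, HND, MIA), (HND, 4, DEN, 7170, LAX, SEA)}.
Joining (Crew ⨝ Flight) and Airport on code yields {(BOS, 38, NRT, 7020, JFK, DC, 2), (BOS, 38, NRT, 7020, JFK, DC, 27), (BOS, 38, NRT, 7020, LAX, BOS, 2), (BOS, 38, NRT, 7020, LAX, BOS, 27), (BOS, 38, NRT, 7020, MIA, DC, 2), (BOS, 38, NRT, 7020, MIA, DC, 27), (BOS, 38, NRT, 7020, SFO, LA, 2), (BOS, 38, NRT, 7020, SFO, LA, 27), (HND, 24, JFK, 7940, DEN, DC, 14), (HND, 24, JFK, 7940, DEN, DC, 31), (HND, 24, JFK, 7940, DEN, DC, 32), (HND, 24, JFK, 7940, DEN, DC, 33), (HND, 24, JFK, 7940, HND, MIA, 14), (HND, 24, JFK, 7940, HND, MIA, 31), (HND, 24, JFK, 7940, HND, MIA, 32), (HND, 24, JFK, 7940, HND, MIA, 33), (HND, 24, JFK, 7940, LAX, SEA, 14), (HND, 24, JFK, 7940, LAX, SEA, 31), (HND, 24, JFK, 7940, LAX, SEA, 32), (HND, 24, JFK, 7940, LAX, SEA, 33), (HND, 3, JFK, 1930, DEN, DC, 14), (HND, 3, JFK, 1930, DEN, DC, 31), (HND, 3, JFK, 1930, DEN, DC, 32), (HND, 3, JFK, 1930, DEN, DC, 33), (HND, 3, JFK, 1930, HND, MIA, 14), (HND, 3, JFK, 1930, HND, MIA, 31), (HND, 3, JFK, 1930, HND, MIA, 32), (HND, 3, JFK, 1930, HND, MIA, 33), (HND, 3, JFK, 1930, LAX, SEA, 14), (HND, 3, JFK, 1930, LAX, SEA, 31), (HND, 3, JFK, 1930, LAX, SEA, 32), (HND, 3, JFK, 1930, LAX, SEA, 33), (HND, 4, DEN, 7170, DEN, DC, 7), (HND, 4, DEN, 7170, HND, MIA, 7), (HND, 4, DEN, 7170, LAX, SEA, 7)}.
π_{dist, fno, dst, src, city} gives {(1930, 14, DEN, HND, DC), (1930, 14, HND, HND, MIA), (1930, 14, LAX, HND, SEA), (1930, 31, DEN, HND, DC), (1930, 31, HND, HND, MIA), (1930, 31, LAX, HND, SEA), (1930, 32, DEN, HND, DC), (1930, 32, HND, HND, MIA), (1930, 32, LAX, HND, SEA), (1930, 33, DEN, HND, DC), (1930, 33, HND, HND, MIA), (1930, 33, LAX, HND, SEA), (7020, 2, JFK, BOS, DC), (7020, 2, LAX, BOS, BOS), (7020, 2, MIA, BOS, DC), (7020, 2, SFO, BOS, LA), (7020, 27, JFK, BOS, DC), (7020, 27, LAX, BOS, BOS), (7020, 27, MIA, BOS, DC), (7020, 27, SFO, BOS, LA), (7170, 7, DEN, HND, DC), (7170, 7, HND, HND, MIA), (7170, 7, LAX, HND, SEA), (7940, 14, DEN, HND, DC), (7940, 14, HND, HND, MIA), (7940, 14, LAX, HND, SEA), (7940, 31, DEN, HND, DC), (7940, 31, HND, HND, MIA), (7940, 31, LAX, HND, SEA), (7940, 32, DEN, HND, DC), (7940, 32, HND, HND, MIA), (7940, 32, LAX, HND, SEA), (7940, 33, DEN, HND, DC), (7940, 33, HND, HND, MIA), (7940, 33, LAX, HND, SEA)}.
Apply σ_{dist ≠ 7940}; surviving tuples: {(1930, 14, DEN, HND, DC), (1930, 14, HND, HND, MIA), (1930, 14, LAX, HND, SEA), (1930, 31, DEN, HND, DC), (1930, 31, HND, HND, MIA), (1930, 31, LAX, HND, SEA), (1930, 32, DEN, HND, DC), (1930, 32, HND, HND, MIA), (1930, 32, LAX, HND, SEA), (1930, 33, DEN, HND, DC), (1930, 33, HND, HND, MIA), (1930, 33, LAX, HND, SEA), (7020, 2, JFK, BOS, DC), (7020, 2, LAX, BOS, BOS), (7020, 2, MIA, BOS, DC), (7020, 2, SFO, BOS, LA), (7020, 27, JFK, BOS, DC), (7020, 27, LAX, BOS, BOS), (7020, 27, MIA, BOS, DC), (7020, 27, SFO, BOS, LA), (7170, 7, DEN, HND, DC), (7170, 7, HND, HND, MIA), (7170, 7, LAX, HND, SEA)}
π_{src, fno} gives {(BOS, 2), (BOS, 27), (HND, 14), (HND, 31), (HND, 32), (HND, 33), (HND, 7)} (16 duplicate(s) eliminated).

{(BOS, 2), (BOS, 27), (HND, 14), (HND, 31), (HND, 32), (HND, 33), (HND, 7)}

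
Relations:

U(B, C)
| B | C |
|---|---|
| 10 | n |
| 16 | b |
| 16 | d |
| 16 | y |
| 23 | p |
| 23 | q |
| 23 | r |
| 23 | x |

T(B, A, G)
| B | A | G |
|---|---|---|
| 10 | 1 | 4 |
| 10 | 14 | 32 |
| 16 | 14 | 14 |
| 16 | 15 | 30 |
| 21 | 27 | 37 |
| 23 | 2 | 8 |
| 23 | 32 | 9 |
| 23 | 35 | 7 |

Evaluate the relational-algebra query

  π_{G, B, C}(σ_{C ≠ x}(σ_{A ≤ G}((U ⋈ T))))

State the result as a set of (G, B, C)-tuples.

{(14, 16, b), (14, 16, d), (14, 16, y), (30, 16, b), (30, 16, d), (30, 16, y), (32, 10, n), (4, 10, n), (8, 23, p), (8, 23, q), (8, 23, r)}

U ⋈ T (natural join on B): {(10, n, 1, 4), (10, n, 14, 32), (16, b, 14, 14), (16, b, 15, 30), (16, d, 14, 14), (16, d, 15, 30), (16, y, 14, 14), (16, y, 15, 30), (23, p, 2, 8), (23, p, 32, 9), (23, p, 35, 7), (23, q, 2, 8), (23, q, 32, 9), (23, q, 35, 7), (23, r, 2, 8), (23, r, 32, 9), (23, r, 35, 7), (23, x, 2, 8), (23, x, 32, 9), (23, x, 35, 7)}
Filtering on A ≤ G leaves {(10, n, 1, 4), (10, n, 14, 32), (16, b, 14, 14), (16, b, 15, 30), (16, d, 14, 14), (16, d, 15, 30), (16, y, 14, 14), (16, y, 15, 30), (23, p, 2, 8), (23, q, 2, 8), (23, r, 2, 8), (23, x, 2, 8)}.
Filtering on C ≠ x leaves {(10, n, 1, 4), (10, n, 14, 32), (16, b, 14, 14), (16, b, 15, 30), (16, d, 14, 14), (16, d, 15, 30), (16, y, 14, 14), (16, y, 15, 30), (23, p, 2, 8), (23, q, 2, 8), (23, r, 2, 8)}.
π[G, B, C]: project onto (G, B, C) → {(14, 16, b), (14, 16, d), (14, 16, y), (30, 16, b), (30, 16, d), (30, 16, y), (32, 10, n), (4, 10, n), (8, 23, p), (8, 23, q), (8, 23, r)}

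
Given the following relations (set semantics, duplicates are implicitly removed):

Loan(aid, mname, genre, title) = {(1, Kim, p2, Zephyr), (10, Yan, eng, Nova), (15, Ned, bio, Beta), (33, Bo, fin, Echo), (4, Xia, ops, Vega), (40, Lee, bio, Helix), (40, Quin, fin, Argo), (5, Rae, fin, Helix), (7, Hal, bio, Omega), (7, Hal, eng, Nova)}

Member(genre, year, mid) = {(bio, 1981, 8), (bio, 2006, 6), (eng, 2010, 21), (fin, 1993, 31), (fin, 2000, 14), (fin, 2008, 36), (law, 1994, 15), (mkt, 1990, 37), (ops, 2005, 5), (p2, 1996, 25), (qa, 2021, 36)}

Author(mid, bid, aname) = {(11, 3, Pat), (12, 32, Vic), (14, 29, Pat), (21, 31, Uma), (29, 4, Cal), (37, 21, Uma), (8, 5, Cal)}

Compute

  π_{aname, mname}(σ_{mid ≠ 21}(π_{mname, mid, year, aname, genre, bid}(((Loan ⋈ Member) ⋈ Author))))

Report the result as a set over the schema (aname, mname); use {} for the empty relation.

Loan ⋈ Member (natural join on genre): {(1, Kim, p2, Zephyr, 1996, 25), (10, Yan, eng, Nova, 2010, 21), (15, Ned, bio, Beta, 1981, 8), (15, Ned, bio, Beta, 2006, 6), (33, Bo, fin, Echo, 1993, 31), (33, Bo, fin, Echo, 2000, 14), (33, Bo, fin, Echo, 2008, 36), (4, Xia, ops, Vega, 2005, 5), (40, Lee, bio, Helix, 1981, 8), (40, Lee, bio, Helix, 2006, 6), (40, Quin, fin, Argo, 1993, 31), (40, Quin, fin, Argo, 2000, 14), (40, Quin, fin, Argo, 2008, 36), (5, Rae, fin, Helix, 1993, 31), (5, Rae, fin, Helix, 2000, 14), (5, Rae, fin, Helix, 2008, 36), (7, Hal, bio, Omega, 1981, 8), (7, Hal, bio, Omega, 2006, 6), (7, Hal, eng, Nova, 2010, 21)}
(Loan ⋈ Member) ⋈ Author (natural join on mid): {(10, Yan, eng, Nova, 2010, 21, 31, Uma), (15, Ned, bio, Beta, 1981, 8, 5, Cal), (33, Bo, fin, Echo, 2000, 14, 29, Pat), (40, Lee, bio, Helix, 1981, 8, 5, Cal), (40, Quin, fin, Argo, 2000, 14, 29, Pat), (5, Rae, fin, Helix, 2000, 14, 29, Pat), (7, Hal, bio, Omega, 1981, 8, 5, Cal), (7, Hal, eng, Nova, 2010, 21, 31, Uma)}
π[mname, mid, year, aname, genre, bid]: project onto (mname, mid, year, aname, genre, bid) → {(Bo, 14, 2000, Pat, fin, 29), (Hal, 21, 2010, Uma, eng, 31), (Hal, 8, 1981, Cal, bio, 5), (Lee, 8, 1981, Cal, bio, 5), (Ned, 8, 1981, Cal, bio, 5), (Quin, 14, 2000, Pat, fin, 29), (Rae, 14, 2000, Pat, fin, 29), (Yan, 21, 2010, Uma, eng, 31)}
Apply σ_{mid ≠ 21}; surviving tuples: {(Bo, 14, 2000, Pat, fin, 29), (Hal, 8, 1981, Cal, bio, 5), (Lee, 8, 1981, Cal, bio, 5), (Ned, 8, 1981, Cal, bio, 5), (Quin, 14, 2000, Pat, fin, 29), (Rae, 14, 2000, Pat, fin, 29)}
π[aname, mname]: project onto (aname, mname) → {(Cal, Hal), (Cal, Lee), (Cal, Ned), (Pat, Bo), (Pat, Quin), (Pat, Rae)}

{(Cal, Hal), (Cal, Lee), (Cal, Ned), (Pat, Bo), (Pat, Quin), (Pat, Rae)}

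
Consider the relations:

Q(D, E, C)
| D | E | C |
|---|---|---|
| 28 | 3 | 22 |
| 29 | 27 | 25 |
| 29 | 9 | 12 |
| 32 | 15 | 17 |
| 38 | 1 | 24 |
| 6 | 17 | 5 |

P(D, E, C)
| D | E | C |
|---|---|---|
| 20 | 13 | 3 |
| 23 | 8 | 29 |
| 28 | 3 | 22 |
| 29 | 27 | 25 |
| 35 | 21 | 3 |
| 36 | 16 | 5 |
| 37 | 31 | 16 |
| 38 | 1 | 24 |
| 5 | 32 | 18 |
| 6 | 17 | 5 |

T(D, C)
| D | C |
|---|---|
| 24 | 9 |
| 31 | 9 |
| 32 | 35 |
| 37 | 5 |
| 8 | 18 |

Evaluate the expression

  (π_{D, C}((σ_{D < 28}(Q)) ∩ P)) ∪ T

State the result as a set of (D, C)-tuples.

{(24, 9), (31, 9), (32, 35), (37, 5), (6, 5), (8, 18)}

Selection D < 28: {(6, 17, 5)}
Intersection: {(6, 17, 5)} with {(20, 13, 3), (23, 8, 29), (28, 3, 22), (29, 27, 25), (35, 21, 3), (36, 16, 5), (37, 31, 16), (38, 1, 24), (5, 32, 18), (6, 17, 5)} → {(6, 17, 5)}
Keep only column(s) D, C: {(6, 5)}
Union: {(6, 5)} with {(24, 9), (31, 9), (32, 35), (37, 5), (8, 18)} → {(24, 9), (31, 9), (32, 35), (37, 5), (6, 5), (8, 18)}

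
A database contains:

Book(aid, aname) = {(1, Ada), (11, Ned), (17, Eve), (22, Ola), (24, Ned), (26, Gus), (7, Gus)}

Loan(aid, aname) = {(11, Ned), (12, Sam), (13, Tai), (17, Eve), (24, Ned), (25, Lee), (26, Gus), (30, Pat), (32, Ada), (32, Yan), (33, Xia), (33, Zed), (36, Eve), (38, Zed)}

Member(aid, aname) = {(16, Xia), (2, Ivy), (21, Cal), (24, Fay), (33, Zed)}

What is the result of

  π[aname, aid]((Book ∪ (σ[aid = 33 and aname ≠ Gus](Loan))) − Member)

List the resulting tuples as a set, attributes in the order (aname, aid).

{(Ada, 1), (Eve, 17), (Gus, 26), (Gus, 7), (Ned, 11), (Ned, 24), (Ola, 22), (Xia, 33)}

Selection aid = 33 and aname ≠ Gus: {(33, Xia), (33, Zed)}
Set union of the two operands is {(1, Ada), (11, Ned), (17, Eve), (22, Ola), (24, Ned), (26, Gus), (33, Xia), (33, Zed), (7, Gus)}.
Set difference of the two operands is {(1, Ada), (11, Ned), (17, Eve), (22, Ola), (24, Ned), (26, Gus), (33, Xia), (7, Gus)}.
π_{aname, aid} gives {(Ada, 1), (Eve, 17), (Gus, 26), (Gus, 7), (Ned, 11), (Ned, 24), (Ola, 22), (Xia, 33)}.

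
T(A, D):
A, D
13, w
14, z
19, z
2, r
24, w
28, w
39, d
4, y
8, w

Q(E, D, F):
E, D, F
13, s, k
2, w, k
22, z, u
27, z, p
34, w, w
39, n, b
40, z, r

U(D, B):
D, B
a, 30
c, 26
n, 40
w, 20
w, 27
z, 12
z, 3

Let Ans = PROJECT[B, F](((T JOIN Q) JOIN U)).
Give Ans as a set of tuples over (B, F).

T ⋈ Q (natural join on D): {(13, w, 2, k), (13, w, 34, w), (14, z, 22, u), (14, z, 27, p), (14, z, 40, r), (19, z, 22, u), (19, z, 27, p), (19, z, 40, r), (24, w, 2, k), (24, w, 34, w), (28, w, 2, k), (28, w, 34, w), (8, w, 2, k), (8, w, 34, w)}
(T JOIN Q) ⋈ U (natural join on D): {(13, w, 2, k, 20), (13, w, 2, k, 27), (13, w, 34, w, 20), (13, w, 34, w, 27), (14, z, 22, u, 12), (14, z, 22, u, 3), (14, z, 27, p, 12), (14, z, 27, p, 3), (14, z, 40, r, 12), (14, z, 40, r, 3), (19, z, 22, u, 12), (19, z, 22, u, 3), (19, z, 27, p, 12), (19, z, 27, p, 3), (19, z, 40, r, 12), (19, z, 40, r, 3), (24, w, 2, k, 20), (24, w, 2, k, 27), (24, w, 34, w, 20), (24, w, 34, w, 27), (28, w, 2, k, 20), (28, w, 2, k, 27), (28, w, 34, w, 20), (28, w, 34, w, 27), (8, w, 2, k, 20), (8, w, 2, k, 27), (8, w, 34, w, 20), (8, w, 34, w, 27)}
π_{B, F} gives {(12, p), (12, r), (12, u), (20, k), (20, w), (27, k), (27, w), (3, p), (3, r), (3, u)} (18 duplicate(s) eliminated).

{(12, p), (12, r), (12, u), (20, k), (20, w), (27, k), (27, w), (3, p), (3, r), (3, u)}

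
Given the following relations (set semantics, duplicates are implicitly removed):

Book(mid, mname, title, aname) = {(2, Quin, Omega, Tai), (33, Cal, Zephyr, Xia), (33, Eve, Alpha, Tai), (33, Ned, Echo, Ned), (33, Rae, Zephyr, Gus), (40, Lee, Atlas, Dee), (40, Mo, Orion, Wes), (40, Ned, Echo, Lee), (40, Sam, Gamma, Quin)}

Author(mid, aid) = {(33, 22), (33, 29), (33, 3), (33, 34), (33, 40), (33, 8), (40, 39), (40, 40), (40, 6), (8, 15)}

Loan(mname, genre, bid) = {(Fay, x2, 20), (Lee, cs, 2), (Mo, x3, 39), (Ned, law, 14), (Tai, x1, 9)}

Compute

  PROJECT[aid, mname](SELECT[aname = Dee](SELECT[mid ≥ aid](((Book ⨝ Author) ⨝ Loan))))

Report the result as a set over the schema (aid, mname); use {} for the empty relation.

Natural join on mid: {(33, Cal, Zephyr, Xia, 22), (33, Cal, Zephyr, Xia, 29), (33, Cal, Zephyr, Xia, 3), (33, Cal, Zephyr, Xia, 34), (33, Cal, Zephyr, Xia, 40), (33, Cal, Zephyr, Xia, 8), (33, Eve, Alpha, Tai, 22), (33, Eve, Alpha, Tai, 29), (33, Eve, Alpha, Tai, 3), (33, Eve, Alpha, Tai, 34), (33, Eve, Alpha, Tai, 40), (33, Eve, Alpha, Tai, 8), (33, Ned, Echo, Ned, 22), (33, Ned, Echo, Ned, 29), (33, Ned, Echo, Ned, 3), (33, Ned, Echo, Ned, 34), (33, Ned, Echo, Ned, 40), (33, Ned, Echo, Ned, 8), (33, Rae, Zephyr, Gus, 22), (33, Rae, Zephyr, Gus, 29), (33, Rae, Zephyr, Gus, 3), (33, Rae, Zephyr, Gus, 34), (33, Rae, Zephyr, Gus, 40), (33, Rae, Zephyr, Gus, 8), (40, Lee, Atlas, Dee, 39), (40, Lee, Atlas, Dee, 40), (40, Lee, Atlas, Dee, 6), (40, Mo, Orion, Wes, 39), (40, Mo, Orion, Wes, 40), (40, Mo, Orion, Wes, 6), (40, Ned, Echo, Lee, 39), (40, Ned, Echo, Lee, 40), (40, Ned, Echo, Lee, 6), (40, Sam, Gamma, Quin, 39), (40, Sam, Gamma, Quin, 40), (40, Sam, Gamma, Quin, 6)}
Natural join on mname: {(33, Ned, Echo, Ned, 22, law, 14), (33, Ned, Echo, Ned, 29, law, 14), (33, Ned, Echo, Ned, 3, law, 14), (33, Ned, Echo, Ned, 34, law, 14), (33, Ned, Echo, Ned, 40, law, 14), (33, Ned, Echo, Ned, 8, law, 14), (40, Lee, Atlas, Dee, 39, cs, 2), (40, Lee, Atlas, Dee, 40, cs, 2), (40, Lee, Atlas, Dee, 6, cs, 2), (40, Mo, Orion, Wes, 39, x3, 39), (40, Mo, Orion, Wes, 40, x3, 39), (40, Mo, Orion, Wes, 6, x3, 39), (40, Ned, Echo, Lee, 39, law, 14), (40, Ned, Echo, Lee, 40, law, 14), (40, Ned, Echo, Lee, 6, law, 14)}
σ[mid ≥ aid]: keep tuples satisfying mid ≥ aid → {(33, Ned, Echo, Ned, 22, law, 14), (33, Ned, Echo, Ned, 29, law, 14), (33, Ned, Echo, Ned, 3, law, 14), (33, Ned, Echo, Ned, 8, law, 14), (40, Lee, Atlas, Dee, 39, cs, 2), (40, Lee, Atlas, Dee, 40, cs, 2), (40, Lee, Atlas, Dee, 6, cs, 2), (40, Mo, Orion, Wes, 39, x3, 39), (40, Mo, Orion, Wes, 40, x3, 39), (40, Mo, Orion, Wes, 6, x3, 39), (40, Ned, Echo, Lee, 39, law, 14), (40, Ned, Echo, Lee, 40, law, 14), (40, Ned, Echo, Lee, 6, law, 14)}
σ[aname = Dee]: keep tuples satisfying aname = Dee → {(40, Lee, Atlas, Dee, 39, cs, 2), (40, Lee, Atlas, Dee, 40, cs, 2), (40, Lee, Atlas, Dee, 6, cs, 2)}
Projecting to aid, mname: {(39, Lee), (40, Lee), (6, Lee)}

{(39, Lee), (40, Lee), (6, Lee)}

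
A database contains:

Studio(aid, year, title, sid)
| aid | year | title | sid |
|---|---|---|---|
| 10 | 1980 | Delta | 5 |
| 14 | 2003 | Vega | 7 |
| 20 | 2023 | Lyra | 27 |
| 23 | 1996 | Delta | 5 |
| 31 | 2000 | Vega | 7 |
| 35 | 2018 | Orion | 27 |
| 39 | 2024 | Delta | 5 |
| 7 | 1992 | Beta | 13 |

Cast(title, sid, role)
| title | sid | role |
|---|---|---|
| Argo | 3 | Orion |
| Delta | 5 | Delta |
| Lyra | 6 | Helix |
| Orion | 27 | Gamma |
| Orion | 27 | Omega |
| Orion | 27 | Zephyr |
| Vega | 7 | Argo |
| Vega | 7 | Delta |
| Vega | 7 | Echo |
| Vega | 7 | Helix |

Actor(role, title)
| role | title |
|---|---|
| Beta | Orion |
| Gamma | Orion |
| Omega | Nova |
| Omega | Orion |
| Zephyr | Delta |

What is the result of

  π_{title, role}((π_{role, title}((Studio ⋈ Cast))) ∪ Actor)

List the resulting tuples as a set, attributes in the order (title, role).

{(Delta, Delta), (Delta, Zephyr), (Nova, Omega), (Orion, Beta), (Orion, Gamma), (Orion, Omega), (Orion, Zephyr), (Vega, Argo), (Vega, Delta), (Vega, Echo), (Vega, Helix)}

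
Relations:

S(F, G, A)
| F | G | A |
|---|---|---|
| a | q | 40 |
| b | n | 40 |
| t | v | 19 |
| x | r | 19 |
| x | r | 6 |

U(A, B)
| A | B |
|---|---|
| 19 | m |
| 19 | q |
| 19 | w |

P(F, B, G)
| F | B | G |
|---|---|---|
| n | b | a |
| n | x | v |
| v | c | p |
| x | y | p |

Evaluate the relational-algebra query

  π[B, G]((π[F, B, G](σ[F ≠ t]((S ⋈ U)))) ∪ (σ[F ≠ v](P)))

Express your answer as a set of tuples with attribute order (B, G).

Joining S and U on A yields {(t, v, 19, m), (t, v, 19, q), (t, v, 19, w), (x, r, 19, m), (x, r, 19, q), (x, r, 19, w)}.
Apply σ_{F ≠ t}; surviving tuples: {(x, r, 19, m), (x, r, 19, q), (x, r, 19, w)}
Projecting to F, B, G: {(x, m, r), (x, q, r), (x, w, r)}
Apply σ_{F ≠ v}; surviving tuples: {(n, b, a), (n, x, v), (x, y, p)}
Taking the union: {(n, b, a), (n, x, v), (x, m, r), (x, q, r), (x, w, r), (x, y, p)}
Projecting to B, G: {(b, a), (m, r), (q, r), (w, r), (x, v), (y, p)}

{(b, a), (m, r), (q, r), (w, r), (x, v), (y, p)}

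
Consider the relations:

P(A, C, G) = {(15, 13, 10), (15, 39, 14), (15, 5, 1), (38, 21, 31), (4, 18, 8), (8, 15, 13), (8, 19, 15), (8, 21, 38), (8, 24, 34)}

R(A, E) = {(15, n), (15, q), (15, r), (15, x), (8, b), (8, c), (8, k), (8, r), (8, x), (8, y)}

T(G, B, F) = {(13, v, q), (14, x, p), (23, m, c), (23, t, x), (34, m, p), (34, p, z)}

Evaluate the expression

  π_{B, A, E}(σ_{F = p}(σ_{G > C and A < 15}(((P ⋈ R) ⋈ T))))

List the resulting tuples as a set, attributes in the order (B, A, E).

{(m, 8, b), (m, 8, c), (m, 8, k), (m, 8, r), (m, 8, x), (m, 8, y)}

P ⋈ R (natural join on A): {(15, 13, 10, n), (15, 13, 10, q), (15, 13, 10, r), (15, 13, 10, x), (15, 39, 14, n), (15, 39, 14, q), (15, 39, 14, r), (15, 39, 14, x), (15, 5, 1, n), (15, 5, 1, q), (15, 5, 1, r), (15, 5, 1, x), (8, 15, 13, b), (8, 15, 13, c), (8, 15, 13, k), (8, 15, 13, r), (8, 15, 13, x), (8, 15, 13, y), (8, 19, 15, b), (8, 19, 15, c), (8, 19, 15, k), (8, 19, 15, r), (8, 19, 15, x), (8, 19, 15, y), (8, 21, 38, b), (8, 21, 38, c), (8, 21, 38, k), (8, 21, 38, r), (8, 21, 38, x), (8, 21, 38, y), (8, 24, 34, b), (8, 24, 34, c), (8, 24, 34, k), (8, 24, 34, r), (8, 24, 34, x), (8, 24, 34, y)}
(P ⋈ R) ⋈ T (natural join on G): {(15, 39, 14, n, x, p), (15, 39, 14, q, x, p), (15, 39, 14, r, x, p), (15, 39, 14, x, x, p), (8, 15, 13, b, v, q), (8, 15, 13, c, v, q), (8, 15, 13, k, v, q), (8, 15, 13, r, v, q), (8, 15, 13, x, v, q), (8, 15, 13, y, v, q), (8, 24, 34, b, m, p), (8, 24, 34, b, p, z), (8, 24, 34, c, m, p), (8, 24, 34, c, p, z), (8, 24, 34, k, m, p), (8, 24, 34, k, p, z), (8, 24, 34, r, m, p), (8, 24, 34, r, p, z), (8, 24, 34, x, m, p), (8, 24, 34, x, p, z), (8, 24, 34, y, m, p), (8, 24, 34, y, p, z)}
Apply σ_{G > C and A < 15}; surviving tuples: {(8, 24, 34, b, m, p), (8, 24, 34, b, p, z), (8, 24, 34, c, m, p), (8, 24, 34, c, p, z), (8, 24, 34, k, m, p), (8, 24, 34, k, p, z), (8, 24, 34, r, m, p), (8, 24, 34, r, p, z), (8, 24, 34, x, m, p), (8, 24, 34, x, p, z), (8, 24, 34, y, m, p), (8, 24, 34, y, p, z)}
Apply σ_{F = p}; surviving tuples: {(8, 24, 34, b, m, p), (8, 24, 34, c, m, p), (8, 24, 34, k, m, p), (8, 24, 34, r, m, p), (8, 24, 34, x, m, p), (8, 24, 34, y, m, p)}
π_{B, A, E} gives {(m, 8, b), (m, 8, c), (m, 8, k), (m, 8, r), (m, 8, x), (m, 8, y)}.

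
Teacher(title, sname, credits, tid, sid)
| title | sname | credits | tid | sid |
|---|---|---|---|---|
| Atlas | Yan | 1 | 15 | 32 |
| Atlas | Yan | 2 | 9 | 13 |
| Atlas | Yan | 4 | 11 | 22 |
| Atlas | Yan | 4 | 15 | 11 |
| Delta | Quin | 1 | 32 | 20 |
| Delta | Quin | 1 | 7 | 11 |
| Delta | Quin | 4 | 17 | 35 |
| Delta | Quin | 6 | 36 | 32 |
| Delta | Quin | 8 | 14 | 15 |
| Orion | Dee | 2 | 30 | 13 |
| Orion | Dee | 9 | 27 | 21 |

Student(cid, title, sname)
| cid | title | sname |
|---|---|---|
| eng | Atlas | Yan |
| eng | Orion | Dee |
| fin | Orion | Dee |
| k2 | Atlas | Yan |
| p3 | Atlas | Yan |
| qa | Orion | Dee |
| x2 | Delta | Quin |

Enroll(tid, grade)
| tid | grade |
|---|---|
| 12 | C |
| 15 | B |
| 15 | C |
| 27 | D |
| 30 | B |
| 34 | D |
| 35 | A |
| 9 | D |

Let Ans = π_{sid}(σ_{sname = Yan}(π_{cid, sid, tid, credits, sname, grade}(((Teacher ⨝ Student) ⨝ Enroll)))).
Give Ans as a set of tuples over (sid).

{11, 13, 32}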